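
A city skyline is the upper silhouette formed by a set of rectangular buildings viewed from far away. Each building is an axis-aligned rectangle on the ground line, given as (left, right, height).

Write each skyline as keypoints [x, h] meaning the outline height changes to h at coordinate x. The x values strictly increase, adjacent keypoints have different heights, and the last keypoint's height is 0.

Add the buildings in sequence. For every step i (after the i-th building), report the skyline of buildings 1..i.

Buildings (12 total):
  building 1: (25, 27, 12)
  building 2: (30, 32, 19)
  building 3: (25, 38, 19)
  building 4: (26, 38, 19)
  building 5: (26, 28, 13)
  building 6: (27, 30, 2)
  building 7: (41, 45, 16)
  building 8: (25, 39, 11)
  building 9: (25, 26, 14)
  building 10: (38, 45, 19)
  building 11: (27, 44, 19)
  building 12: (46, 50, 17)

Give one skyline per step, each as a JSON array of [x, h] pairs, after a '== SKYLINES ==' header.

== SKYLINES ==
[[25,12],[27,0]]
[[25,12],[27,0],[30,19],[32,0]]
[[25,19],[38,0]]
[[25,19],[38,0]]
[[25,19],[38,0]]
[[25,19],[38,0]]
[[25,19],[38,0],[41,16],[45,0]]
[[25,19],[38,11],[39,0],[41,16],[45,0]]
[[25,19],[38,11],[39,0],[41,16],[45,0]]
[[25,19],[45,0]]
[[25,19],[45,0]]
[[25,19],[45,0],[46,17],[50,0]]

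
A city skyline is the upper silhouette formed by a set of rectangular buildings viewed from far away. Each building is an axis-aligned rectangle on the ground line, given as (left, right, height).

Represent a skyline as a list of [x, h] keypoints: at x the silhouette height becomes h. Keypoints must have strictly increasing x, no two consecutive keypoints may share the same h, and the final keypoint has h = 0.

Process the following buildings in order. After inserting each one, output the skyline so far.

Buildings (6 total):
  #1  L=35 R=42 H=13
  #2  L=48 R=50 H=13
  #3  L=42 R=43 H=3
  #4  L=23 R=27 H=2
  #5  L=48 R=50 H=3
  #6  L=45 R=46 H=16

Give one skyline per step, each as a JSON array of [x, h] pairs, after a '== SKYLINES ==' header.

== SKYLINES ==
[[35,13],[42,0]]
[[35,13],[42,0],[48,13],[50,0]]
[[35,13],[42,3],[43,0],[48,13],[50,0]]
[[23,2],[27,0],[35,13],[42,3],[43,0],[48,13],[50,0]]
[[23,2],[27,0],[35,13],[42,3],[43,0],[48,13],[50,0]]
[[23,2],[27,0],[35,13],[42,3],[43,0],[45,16],[46,0],[48,13],[50,0]]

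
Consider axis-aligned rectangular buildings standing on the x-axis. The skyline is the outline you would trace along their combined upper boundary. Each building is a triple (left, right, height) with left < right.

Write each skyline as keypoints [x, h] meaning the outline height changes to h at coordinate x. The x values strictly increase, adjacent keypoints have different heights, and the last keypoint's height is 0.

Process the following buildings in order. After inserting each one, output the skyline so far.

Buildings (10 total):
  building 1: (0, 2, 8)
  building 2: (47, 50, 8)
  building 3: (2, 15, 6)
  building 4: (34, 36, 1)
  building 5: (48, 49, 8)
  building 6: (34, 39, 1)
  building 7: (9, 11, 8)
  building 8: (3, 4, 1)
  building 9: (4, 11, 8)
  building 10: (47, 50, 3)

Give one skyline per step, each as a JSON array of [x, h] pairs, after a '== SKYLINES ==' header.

== SKYLINES ==
[[0,8],[2,0]]
[[0,8],[2,0],[47,8],[50,0]]
[[0,8],[2,6],[15,0],[47,8],[50,0]]
[[0,8],[2,6],[15,0],[34,1],[36,0],[47,8],[50,0]]
[[0,8],[2,6],[15,0],[34,1],[36,0],[47,8],[50,0]]
[[0,8],[2,6],[15,0],[34,1],[39,0],[47,8],[50,0]]
[[0,8],[2,6],[9,8],[11,6],[15,0],[34,1],[39,0],[47,8],[50,0]]
[[0,8],[2,6],[9,8],[11,6],[15,0],[34,1],[39,0],[47,8],[50,0]]
[[0,8],[2,6],[4,8],[11,6],[15,0],[34,1],[39,0],[47,8],[50,0]]
[[0,8],[2,6],[4,8],[11,6],[15,0],[34,1],[39,0],[47,8],[50,0]]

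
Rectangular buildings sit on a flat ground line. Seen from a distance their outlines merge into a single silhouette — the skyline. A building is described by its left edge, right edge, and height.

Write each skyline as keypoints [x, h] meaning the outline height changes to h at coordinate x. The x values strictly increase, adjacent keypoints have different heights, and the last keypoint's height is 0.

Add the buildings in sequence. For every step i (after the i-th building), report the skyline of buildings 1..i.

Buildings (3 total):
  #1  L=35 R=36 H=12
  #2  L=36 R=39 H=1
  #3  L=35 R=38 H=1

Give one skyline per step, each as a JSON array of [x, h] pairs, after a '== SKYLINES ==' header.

== SKYLINES ==
[[35,12],[36,0]]
[[35,12],[36,1],[39,0]]
[[35,12],[36,1],[39,0]]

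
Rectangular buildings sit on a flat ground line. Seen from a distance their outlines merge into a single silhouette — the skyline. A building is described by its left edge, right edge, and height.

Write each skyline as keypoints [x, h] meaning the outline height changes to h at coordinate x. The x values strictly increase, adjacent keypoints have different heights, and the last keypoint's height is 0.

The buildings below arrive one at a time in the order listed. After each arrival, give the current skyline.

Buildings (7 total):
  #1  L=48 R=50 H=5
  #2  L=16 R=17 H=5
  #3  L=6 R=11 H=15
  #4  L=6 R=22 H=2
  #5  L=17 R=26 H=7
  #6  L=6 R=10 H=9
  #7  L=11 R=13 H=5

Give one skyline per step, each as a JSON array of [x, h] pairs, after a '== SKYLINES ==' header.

== SKYLINES ==
[[48,5],[50,0]]
[[16,5],[17,0],[48,5],[50,0]]
[[6,15],[11,0],[16,5],[17,0],[48,5],[50,0]]
[[6,15],[11,2],[16,5],[17,2],[22,0],[48,5],[50,0]]
[[6,15],[11,2],[16,5],[17,7],[26,0],[48,5],[50,0]]
[[6,15],[11,2],[16,5],[17,7],[26,0],[48,5],[50,0]]
[[6,15],[11,5],[13,2],[16,5],[17,7],[26,0],[48,5],[50,0]]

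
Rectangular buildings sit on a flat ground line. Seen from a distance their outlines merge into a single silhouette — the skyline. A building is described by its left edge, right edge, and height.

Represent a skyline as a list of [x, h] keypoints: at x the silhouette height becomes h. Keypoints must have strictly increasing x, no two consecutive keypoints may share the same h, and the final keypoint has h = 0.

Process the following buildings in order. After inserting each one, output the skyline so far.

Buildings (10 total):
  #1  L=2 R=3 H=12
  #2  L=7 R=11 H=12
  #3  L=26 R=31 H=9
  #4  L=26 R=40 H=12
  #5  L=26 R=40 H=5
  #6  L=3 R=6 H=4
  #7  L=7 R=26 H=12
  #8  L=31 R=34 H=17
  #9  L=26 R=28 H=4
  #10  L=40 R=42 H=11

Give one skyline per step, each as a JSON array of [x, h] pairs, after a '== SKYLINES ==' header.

== SKYLINES ==
[[2,12],[3,0]]
[[2,12],[3,0],[7,12],[11,0]]
[[2,12],[3,0],[7,12],[11,0],[26,9],[31,0]]
[[2,12],[3,0],[7,12],[11,0],[26,12],[40,0]]
[[2,12],[3,0],[7,12],[11,0],[26,12],[40,0]]
[[2,12],[3,4],[6,0],[7,12],[11,0],[26,12],[40,0]]
[[2,12],[3,4],[6,0],[7,12],[40,0]]
[[2,12],[3,4],[6,0],[7,12],[31,17],[34,12],[40,0]]
[[2,12],[3,4],[6,0],[7,12],[31,17],[34,12],[40,0]]
[[2,12],[3,4],[6,0],[7,12],[31,17],[34,12],[40,11],[42,0]]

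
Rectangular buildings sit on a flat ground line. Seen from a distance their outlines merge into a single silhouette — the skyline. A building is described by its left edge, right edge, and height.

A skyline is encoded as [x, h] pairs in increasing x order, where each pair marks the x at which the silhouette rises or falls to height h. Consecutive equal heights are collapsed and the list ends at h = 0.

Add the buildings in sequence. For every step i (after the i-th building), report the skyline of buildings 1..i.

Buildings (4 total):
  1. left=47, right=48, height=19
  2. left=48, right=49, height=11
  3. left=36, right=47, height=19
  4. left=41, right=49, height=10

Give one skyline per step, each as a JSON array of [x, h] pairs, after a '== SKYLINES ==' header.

== SKYLINES ==
[[47,19],[48,0]]
[[47,19],[48,11],[49,0]]
[[36,19],[48,11],[49,0]]
[[36,19],[48,11],[49,0]]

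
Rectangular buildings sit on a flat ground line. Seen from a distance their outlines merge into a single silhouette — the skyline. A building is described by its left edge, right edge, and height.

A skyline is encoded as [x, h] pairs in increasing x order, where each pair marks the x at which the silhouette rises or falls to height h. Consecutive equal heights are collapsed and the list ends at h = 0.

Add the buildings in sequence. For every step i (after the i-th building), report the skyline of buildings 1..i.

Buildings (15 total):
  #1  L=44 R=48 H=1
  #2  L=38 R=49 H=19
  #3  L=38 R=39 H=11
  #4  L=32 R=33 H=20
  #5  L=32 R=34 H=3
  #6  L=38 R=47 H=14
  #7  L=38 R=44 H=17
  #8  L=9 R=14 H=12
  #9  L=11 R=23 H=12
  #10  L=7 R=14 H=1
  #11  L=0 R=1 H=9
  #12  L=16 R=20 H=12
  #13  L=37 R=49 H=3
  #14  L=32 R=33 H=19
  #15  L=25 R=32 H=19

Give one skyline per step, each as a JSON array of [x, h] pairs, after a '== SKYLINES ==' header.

== SKYLINES ==
[[44,1],[48,0]]
[[38,19],[49,0]]
[[38,19],[49,0]]
[[32,20],[33,0],[38,19],[49,0]]
[[32,20],[33,3],[34,0],[38,19],[49,0]]
[[32,20],[33,3],[34,0],[38,19],[49,0]]
[[32,20],[33,3],[34,0],[38,19],[49,0]]
[[9,12],[14,0],[32,20],[33,3],[34,0],[38,19],[49,0]]
[[9,12],[23,0],[32,20],[33,3],[34,0],[38,19],[49,0]]
[[7,1],[9,12],[23,0],[32,20],[33,3],[34,0],[38,19],[49,0]]
[[0,9],[1,0],[7,1],[9,12],[23,0],[32,20],[33,3],[34,0],[38,19],[49,0]]
[[0,9],[1,0],[7,1],[9,12],[23,0],[32,20],[33,3],[34,0],[38,19],[49,0]]
[[0,9],[1,0],[7,1],[9,12],[23,0],[32,20],[33,3],[34,0],[37,3],[38,19],[49,0]]
[[0,9],[1,0],[7,1],[9,12],[23,0],[32,20],[33,3],[34,0],[37,3],[38,19],[49,0]]
[[0,9],[1,0],[7,1],[9,12],[23,0],[25,19],[32,20],[33,3],[34,0],[37,3],[38,19],[49,0]]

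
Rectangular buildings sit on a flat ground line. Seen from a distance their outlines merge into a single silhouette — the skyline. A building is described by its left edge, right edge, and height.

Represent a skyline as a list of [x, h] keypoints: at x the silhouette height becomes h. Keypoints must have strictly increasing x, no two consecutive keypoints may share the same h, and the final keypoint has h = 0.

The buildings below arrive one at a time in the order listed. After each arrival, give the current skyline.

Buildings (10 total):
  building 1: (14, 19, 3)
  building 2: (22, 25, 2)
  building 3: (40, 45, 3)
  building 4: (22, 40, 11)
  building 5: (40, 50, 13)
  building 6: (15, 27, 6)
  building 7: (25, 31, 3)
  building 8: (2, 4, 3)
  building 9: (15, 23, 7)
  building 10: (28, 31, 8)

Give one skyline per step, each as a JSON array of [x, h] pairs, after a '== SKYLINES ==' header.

== SKYLINES ==
[[14,3],[19,0]]
[[14,3],[19,0],[22,2],[25,0]]
[[14,3],[19,0],[22,2],[25,0],[40,3],[45,0]]
[[14,3],[19,0],[22,11],[40,3],[45,0]]
[[14,3],[19,0],[22,11],[40,13],[50,0]]
[[14,3],[15,6],[22,11],[40,13],[50,0]]
[[14,3],[15,6],[22,11],[40,13],[50,0]]
[[2,3],[4,0],[14,3],[15,6],[22,11],[40,13],[50,0]]
[[2,3],[4,0],[14,3],[15,7],[22,11],[40,13],[50,0]]
[[2,3],[4,0],[14,3],[15,7],[22,11],[40,13],[50,0]]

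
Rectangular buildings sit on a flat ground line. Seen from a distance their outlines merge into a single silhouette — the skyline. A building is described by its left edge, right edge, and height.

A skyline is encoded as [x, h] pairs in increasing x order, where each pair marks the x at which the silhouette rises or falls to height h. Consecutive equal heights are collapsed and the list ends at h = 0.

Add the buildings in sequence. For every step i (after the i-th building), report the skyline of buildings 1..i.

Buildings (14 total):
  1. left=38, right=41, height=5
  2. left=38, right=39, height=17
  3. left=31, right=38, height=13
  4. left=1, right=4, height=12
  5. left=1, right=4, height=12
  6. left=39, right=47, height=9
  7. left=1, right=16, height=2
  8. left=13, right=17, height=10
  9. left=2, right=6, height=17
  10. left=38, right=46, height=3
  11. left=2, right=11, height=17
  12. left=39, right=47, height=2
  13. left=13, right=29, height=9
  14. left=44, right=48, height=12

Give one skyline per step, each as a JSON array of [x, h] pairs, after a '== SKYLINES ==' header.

== SKYLINES ==
[[38,5],[41,0]]
[[38,17],[39,5],[41,0]]
[[31,13],[38,17],[39,5],[41,0]]
[[1,12],[4,0],[31,13],[38,17],[39,5],[41,0]]
[[1,12],[4,0],[31,13],[38,17],[39,5],[41,0]]
[[1,12],[4,0],[31,13],[38,17],[39,9],[47,0]]
[[1,12],[4,2],[16,0],[31,13],[38,17],[39,9],[47,0]]
[[1,12],[4,2],[13,10],[17,0],[31,13],[38,17],[39,9],[47,0]]
[[1,12],[2,17],[6,2],[13,10],[17,0],[31,13],[38,17],[39,9],[47,0]]
[[1,12],[2,17],[6,2],[13,10],[17,0],[31,13],[38,17],[39,9],[47,0]]
[[1,12],[2,17],[11,2],[13,10],[17,0],[31,13],[38,17],[39,9],[47,0]]
[[1,12],[2,17],[11,2],[13,10],[17,0],[31,13],[38,17],[39,9],[47,0]]
[[1,12],[2,17],[11,2],[13,10],[17,9],[29,0],[31,13],[38,17],[39,9],[47,0]]
[[1,12],[2,17],[11,2],[13,10],[17,9],[29,0],[31,13],[38,17],[39,9],[44,12],[48,0]]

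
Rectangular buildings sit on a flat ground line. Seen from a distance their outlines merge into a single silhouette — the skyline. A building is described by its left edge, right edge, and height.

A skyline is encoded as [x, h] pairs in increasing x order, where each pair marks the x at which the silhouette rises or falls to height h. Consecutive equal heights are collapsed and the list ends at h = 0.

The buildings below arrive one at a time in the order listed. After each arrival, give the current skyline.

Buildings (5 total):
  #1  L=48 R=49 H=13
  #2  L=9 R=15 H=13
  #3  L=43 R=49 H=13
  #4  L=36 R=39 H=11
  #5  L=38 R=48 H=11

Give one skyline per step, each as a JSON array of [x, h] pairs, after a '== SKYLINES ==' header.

== SKYLINES ==
[[48,13],[49,0]]
[[9,13],[15,0],[48,13],[49,0]]
[[9,13],[15,0],[43,13],[49,0]]
[[9,13],[15,0],[36,11],[39,0],[43,13],[49,0]]
[[9,13],[15,0],[36,11],[43,13],[49,0]]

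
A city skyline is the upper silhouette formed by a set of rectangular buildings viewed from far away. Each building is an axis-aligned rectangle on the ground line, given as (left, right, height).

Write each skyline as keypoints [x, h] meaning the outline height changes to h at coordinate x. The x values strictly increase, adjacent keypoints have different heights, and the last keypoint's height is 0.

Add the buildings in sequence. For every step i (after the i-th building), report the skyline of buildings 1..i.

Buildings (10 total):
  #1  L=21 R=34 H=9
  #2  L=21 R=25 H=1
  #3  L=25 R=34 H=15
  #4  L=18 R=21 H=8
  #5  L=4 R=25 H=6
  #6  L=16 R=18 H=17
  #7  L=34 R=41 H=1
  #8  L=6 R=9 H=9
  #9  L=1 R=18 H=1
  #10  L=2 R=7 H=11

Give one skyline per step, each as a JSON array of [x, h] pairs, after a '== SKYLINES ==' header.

== SKYLINES ==
[[21,9],[34,0]]
[[21,9],[34,0]]
[[21,9],[25,15],[34,0]]
[[18,8],[21,9],[25,15],[34,0]]
[[4,6],[18,8],[21,9],[25,15],[34,0]]
[[4,6],[16,17],[18,8],[21,9],[25,15],[34,0]]
[[4,6],[16,17],[18,8],[21,9],[25,15],[34,1],[41,0]]
[[4,6],[6,9],[9,6],[16,17],[18,8],[21,9],[25,15],[34,1],[41,0]]
[[1,1],[4,6],[6,9],[9,6],[16,17],[18,8],[21,9],[25,15],[34,1],[41,0]]
[[1,1],[2,11],[7,9],[9,6],[16,17],[18,8],[21,9],[25,15],[34,1],[41,0]]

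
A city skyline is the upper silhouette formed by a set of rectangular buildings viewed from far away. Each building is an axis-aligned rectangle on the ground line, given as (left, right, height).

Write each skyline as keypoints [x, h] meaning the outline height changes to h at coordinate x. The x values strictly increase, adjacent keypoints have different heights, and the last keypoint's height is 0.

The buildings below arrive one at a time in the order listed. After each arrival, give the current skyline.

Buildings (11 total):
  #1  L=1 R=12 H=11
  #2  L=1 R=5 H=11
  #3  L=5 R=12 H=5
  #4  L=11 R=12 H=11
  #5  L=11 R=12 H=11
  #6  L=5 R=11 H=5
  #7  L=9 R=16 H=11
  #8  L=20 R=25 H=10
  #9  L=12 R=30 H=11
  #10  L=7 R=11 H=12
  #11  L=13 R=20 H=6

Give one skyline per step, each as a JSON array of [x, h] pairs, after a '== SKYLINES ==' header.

== SKYLINES ==
[[1,11],[12,0]]
[[1,11],[12,0]]
[[1,11],[12,0]]
[[1,11],[12,0]]
[[1,11],[12,0]]
[[1,11],[12,0]]
[[1,11],[16,0]]
[[1,11],[16,0],[20,10],[25,0]]
[[1,11],[30,0]]
[[1,11],[7,12],[11,11],[30,0]]
[[1,11],[7,12],[11,11],[30,0]]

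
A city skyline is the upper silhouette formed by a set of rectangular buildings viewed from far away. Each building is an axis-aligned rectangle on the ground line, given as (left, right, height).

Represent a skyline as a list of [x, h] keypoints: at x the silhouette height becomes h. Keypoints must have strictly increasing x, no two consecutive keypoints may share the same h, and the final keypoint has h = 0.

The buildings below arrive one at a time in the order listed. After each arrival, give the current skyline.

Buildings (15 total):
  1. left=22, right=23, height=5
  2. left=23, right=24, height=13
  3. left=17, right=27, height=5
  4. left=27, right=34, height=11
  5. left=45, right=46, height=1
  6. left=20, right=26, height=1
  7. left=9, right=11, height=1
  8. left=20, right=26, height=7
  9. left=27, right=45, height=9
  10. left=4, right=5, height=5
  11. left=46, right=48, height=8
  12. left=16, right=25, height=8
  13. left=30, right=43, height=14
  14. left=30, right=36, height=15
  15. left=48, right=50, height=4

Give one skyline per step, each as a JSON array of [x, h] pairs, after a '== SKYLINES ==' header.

== SKYLINES ==
[[22,5],[23,0]]
[[22,5],[23,13],[24,0]]
[[17,5],[23,13],[24,5],[27,0]]
[[17,5],[23,13],[24,5],[27,11],[34,0]]
[[17,5],[23,13],[24,5],[27,11],[34,0],[45,1],[46,0]]
[[17,5],[23,13],[24,5],[27,11],[34,0],[45,1],[46,0]]
[[9,1],[11,0],[17,5],[23,13],[24,5],[27,11],[34,0],[45,1],[46,0]]
[[9,1],[11,0],[17,5],[20,7],[23,13],[24,7],[26,5],[27,11],[34,0],[45,1],[46,0]]
[[9,1],[11,0],[17,5],[20,7],[23,13],[24,7],[26,5],[27,11],[34,9],[45,1],[46,0]]
[[4,5],[5,0],[9,1],[11,0],[17,5],[20,7],[23,13],[24,7],[26,5],[27,11],[34,9],[45,1],[46,0]]
[[4,5],[5,0],[9,1],[11,0],[17,5],[20,7],[23,13],[24,7],[26,5],[27,11],[34,9],[45,1],[46,8],[48,0]]
[[4,5],[5,0],[9,1],[11,0],[16,8],[23,13],[24,8],[25,7],[26,5],[27,11],[34,9],[45,1],[46,8],[48,0]]
[[4,5],[5,0],[9,1],[11,0],[16,8],[23,13],[24,8],[25,7],[26,5],[27,11],[30,14],[43,9],[45,1],[46,8],[48,0]]
[[4,5],[5,0],[9,1],[11,0],[16,8],[23,13],[24,8],[25,7],[26,5],[27,11],[30,15],[36,14],[43,9],[45,1],[46,8],[48,0]]
[[4,5],[5,0],[9,1],[11,0],[16,8],[23,13],[24,8],[25,7],[26,5],[27,11],[30,15],[36,14],[43,9],[45,1],[46,8],[48,4],[50,0]]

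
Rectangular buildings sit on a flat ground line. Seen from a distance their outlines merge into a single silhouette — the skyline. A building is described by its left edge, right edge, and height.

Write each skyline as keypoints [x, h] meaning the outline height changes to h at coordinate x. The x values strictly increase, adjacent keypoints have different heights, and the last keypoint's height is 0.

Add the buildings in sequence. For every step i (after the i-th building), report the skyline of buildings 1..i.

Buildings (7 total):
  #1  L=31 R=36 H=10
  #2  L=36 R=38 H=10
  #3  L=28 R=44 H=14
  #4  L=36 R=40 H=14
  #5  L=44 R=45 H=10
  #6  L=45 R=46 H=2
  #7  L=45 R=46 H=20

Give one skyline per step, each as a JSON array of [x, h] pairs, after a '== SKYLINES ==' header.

== SKYLINES ==
[[31,10],[36,0]]
[[31,10],[38,0]]
[[28,14],[44,0]]
[[28,14],[44,0]]
[[28,14],[44,10],[45,0]]
[[28,14],[44,10],[45,2],[46,0]]
[[28,14],[44,10],[45,20],[46,0]]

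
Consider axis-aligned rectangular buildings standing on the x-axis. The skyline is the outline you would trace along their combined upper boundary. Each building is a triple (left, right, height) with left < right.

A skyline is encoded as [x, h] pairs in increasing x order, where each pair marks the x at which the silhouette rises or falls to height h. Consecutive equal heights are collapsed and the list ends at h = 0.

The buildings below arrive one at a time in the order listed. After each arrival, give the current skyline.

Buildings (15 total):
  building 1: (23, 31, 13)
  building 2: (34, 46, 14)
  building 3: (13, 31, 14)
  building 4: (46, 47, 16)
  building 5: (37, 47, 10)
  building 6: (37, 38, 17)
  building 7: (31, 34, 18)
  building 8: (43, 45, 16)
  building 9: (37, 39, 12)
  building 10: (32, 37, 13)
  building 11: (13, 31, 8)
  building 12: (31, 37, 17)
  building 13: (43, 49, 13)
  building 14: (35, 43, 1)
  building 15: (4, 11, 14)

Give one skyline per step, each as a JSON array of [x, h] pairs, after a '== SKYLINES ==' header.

== SKYLINES ==
[[23,13],[31,0]]
[[23,13],[31,0],[34,14],[46,0]]
[[13,14],[31,0],[34,14],[46,0]]
[[13,14],[31,0],[34,14],[46,16],[47,0]]
[[13,14],[31,0],[34,14],[46,16],[47,0]]
[[13,14],[31,0],[34,14],[37,17],[38,14],[46,16],[47,0]]
[[13,14],[31,18],[34,14],[37,17],[38,14],[46,16],[47,0]]
[[13,14],[31,18],[34,14],[37,17],[38,14],[43,16],[45,14],[46,16],[47,0]]
[[13,14],[31,18],[34,14],[37,17],[38,14],[43,16],[45,14],[46,16],[47,0]]
[[13,14],[31,18],[34,14],[37,17],[38,14],[43,16],[45,14],[46,16],[47,0]]
[[13,14],[31,18],[34,14],[37,17],[38,14],[43,16],[45,14],[46,16],[47,0]]
[[13,14],[31,18],[34,17],[38,14],[43,16],[45,14],[46,16],[47,0]]
[[13,14],[31,18],[34,17],[38,14],[43,16],[45,14],[46,16],[47,13],[49,0]]
[[13,14],[31,18],[34,17],[38,14],[43,16],[45,14],[46,16],[47,13],[49,0]]
[[4,14],[11,0],[13,14],[31,18],[34,17],[38,14],[43,16],[45,14],[46,16],[47,13],[49,0]]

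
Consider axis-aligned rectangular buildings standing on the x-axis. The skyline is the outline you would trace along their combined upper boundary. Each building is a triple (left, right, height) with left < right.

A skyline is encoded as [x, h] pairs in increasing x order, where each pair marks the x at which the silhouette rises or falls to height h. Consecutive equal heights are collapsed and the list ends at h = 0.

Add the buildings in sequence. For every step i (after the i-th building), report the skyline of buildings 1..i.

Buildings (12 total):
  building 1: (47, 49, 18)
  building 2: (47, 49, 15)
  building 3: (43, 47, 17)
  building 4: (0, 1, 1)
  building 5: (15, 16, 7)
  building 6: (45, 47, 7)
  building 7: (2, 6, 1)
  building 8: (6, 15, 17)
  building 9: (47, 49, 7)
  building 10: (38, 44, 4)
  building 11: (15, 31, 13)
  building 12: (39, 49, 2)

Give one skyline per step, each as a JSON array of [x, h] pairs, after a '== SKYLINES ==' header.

== SKYLINES ==
[[47,18],[49,0]]
[[47,18],[49,0]]
[[43,17],[47,18],[49,0]]
[[0,1],[1,0],[43,17],[47,18],[49,0]]
[[0,1],[1,0],[15,7],[16,0],[43,17],[47,18],[49,0]]
[[0,1],[1,0],[15,7],[16,0],[43,17],[47,18],[49,0]]
[[0,1],[1,0],[2,1],[6,0],[15,7],[16,0],[43,17],[47,18],[49,0]]
[[0,1],[1,0],[2,1],[6,17],[15,7],[16,0],[43,17],[47,18],[49,0]]
[[0,1],[1,0],[2,1],[6,17],[15,7],[16,0],[43,17],[47,18],[49,0]]
[[0,1],[1,0],[2,1],[6,17],[15,7],[16,0],[38,4],[43,17],[47,18],[49,0]]
[[0,1],[1,0],[2,1],[6,17],[15,13],[31,0],[38,4],[43,17],[47,18],[49,0]]
[[0,1],[1,0],[2,1],[6,17],[15,13],[31,0],[38,4],[43,17],[47,18],[49,0]]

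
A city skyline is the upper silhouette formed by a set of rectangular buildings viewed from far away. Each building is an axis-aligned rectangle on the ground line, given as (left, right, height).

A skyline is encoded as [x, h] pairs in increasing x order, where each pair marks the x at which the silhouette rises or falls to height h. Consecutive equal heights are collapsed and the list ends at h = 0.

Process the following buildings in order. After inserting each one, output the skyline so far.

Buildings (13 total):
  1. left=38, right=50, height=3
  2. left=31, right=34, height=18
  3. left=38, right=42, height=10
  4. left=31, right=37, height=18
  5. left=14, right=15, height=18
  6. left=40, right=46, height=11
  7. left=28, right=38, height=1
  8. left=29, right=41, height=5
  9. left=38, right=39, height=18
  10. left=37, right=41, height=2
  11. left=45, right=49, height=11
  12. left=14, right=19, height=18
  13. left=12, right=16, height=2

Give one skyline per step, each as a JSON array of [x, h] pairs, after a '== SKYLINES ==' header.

== SKYLINES ==
[[38,3],[50,0]]
[[31,18],[34,0],[38,3],[50,0]]
[[31,18],[34,0],[38,10],[42,3],[50,0]]
[[31,18],[37,0],[38,10],[42,3],[50,0]]
[[14,18],[15,0],[31,18],[37,0],[38,10],[42,3],[50,0]]
[[14,18],[15,0],[31,18],[37,0],[38,10],[40,11],[46,3],[50,0]]
[[14,18],[15,0],[28,1],[31,18],[37,1],[38,10],[40,11],[46,3],[50,0]]
[[14,18],[15,0],[28,1],[29,5],[31,18],[37,5],[38,10],[40,11],[46,3],[50,0]]
[[14,18],[15,0],[28,1],[29,5],[31,18],[37,5],[38,18],[39,10],[40,11],[46,3],[50,0]]
[[14,18],[15,0],[28,1],[29,5],[31,18],[37,5],[38,18],[39,10],[40,11],[46,3],[50,0]]
[[14,18],[15,0],[28,1],[29,5],[31,18],[37,5],[38,18],[39,10],[40,11],[49,3],[50,0]]
[[14,18],[19,0],[28,1],[29,5],[31,18],[37,5],[38,18],[39,10],[40,11],[49,3],[50,0]]
[[12,2],[14,18],[19,0],[28,1],[29,5],[31,18],[37,5],[38,18],[39,10],[40,11],[49,3],[50,0]]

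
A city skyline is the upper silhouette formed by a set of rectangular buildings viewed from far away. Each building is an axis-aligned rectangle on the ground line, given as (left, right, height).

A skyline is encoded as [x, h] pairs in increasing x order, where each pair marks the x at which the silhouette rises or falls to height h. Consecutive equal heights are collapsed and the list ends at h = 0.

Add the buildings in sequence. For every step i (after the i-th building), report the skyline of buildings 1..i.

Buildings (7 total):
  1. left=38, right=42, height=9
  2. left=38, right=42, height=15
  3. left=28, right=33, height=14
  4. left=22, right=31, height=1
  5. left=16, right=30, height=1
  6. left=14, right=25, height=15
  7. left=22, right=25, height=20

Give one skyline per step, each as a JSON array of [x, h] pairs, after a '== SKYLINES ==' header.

== SKYLINES ==
[[38,9],[42,0]]
[[38,15],[42,0]]
[[28,14],[33,0],[38,15],[42,0]]
[[22,1],[28,14],[33,0],[38,15],[42,0]]
[[16,1],[28,14],[33,0],[38,15],[42,0]]
[[14,15],[25,1],[28,14],[33,0],[38,15],[42,0]]
[[14,15],[22,20],[25,1],[28,14],[33,0],[38,15],[42,0]]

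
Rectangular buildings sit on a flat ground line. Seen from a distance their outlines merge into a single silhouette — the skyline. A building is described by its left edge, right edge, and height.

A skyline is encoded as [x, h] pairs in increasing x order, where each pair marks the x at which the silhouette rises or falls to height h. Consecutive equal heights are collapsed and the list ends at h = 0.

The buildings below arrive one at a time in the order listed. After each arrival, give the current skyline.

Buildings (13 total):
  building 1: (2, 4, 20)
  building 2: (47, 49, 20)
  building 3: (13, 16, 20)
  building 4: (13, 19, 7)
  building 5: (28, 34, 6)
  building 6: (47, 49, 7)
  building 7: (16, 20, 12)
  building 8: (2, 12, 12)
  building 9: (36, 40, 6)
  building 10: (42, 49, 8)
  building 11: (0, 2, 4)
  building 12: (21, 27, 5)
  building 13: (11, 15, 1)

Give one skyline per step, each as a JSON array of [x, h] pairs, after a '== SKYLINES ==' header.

== SKYLINES ==
[[2,20],[4,0]]
[[2,20],[4,0],[47,20],[49,0]]
[[2,20],[4,0],[13,20],[16,0],[47,20],[49,0]]
[[2,20],[4,0],[13,20],[16,7],[19,0],[47,20],[49,0]]
[[2,20],[4,0],[13,20],[16,7],[19,0],[28,6],[34,0],[47,20],[49,0]]
[[2,20],[4,0],[13,20],[16,7],[19,0],[28,6],[34,0],[47,20],[49,0]]
[[2,20],[4,0],[13,20],[16,12],[20,0],[28,6],[34,0],[47,20],[49,0]]
[[2,20],[4,12],[12,0],[13,20],[16,12],[20,0],[28,6],[34,0],[47,20],[49,0]]
[[2,20],[4,12],[12,0],[13,20],[16,12],[20,0],[28,6],[34,0],[36,6],[40,0],[47,20],[49,0]]
[[2,20],[4,12],[12,0],[13,20],[16,12],[20,0],[28,6],[34,0],[36,6],[40,0],[42,8],[47,20],[49,0]]
[[0,4],[2,20],[4,12],[12,0],[13,20],[16,12],[20,0],[28,6],[34,0],[36,6],[40,0],[42,8],[47,20],[49,0]]
[[0,4],[2,20],[4,12],[12,0],[13,20],[16,12],[20,0],[21,5],[27,0],[28,6],[34,0],[36,6],[40,0],[42,8],[47,20],[49,0]]
[[0,4],[2,20],[4,12],[12,1],[13,20],[16,12],[20,0],[21,5],[27,0],[28,6],[34,0],[36,6],[40,0],[42,8],[47,20],[49,0]]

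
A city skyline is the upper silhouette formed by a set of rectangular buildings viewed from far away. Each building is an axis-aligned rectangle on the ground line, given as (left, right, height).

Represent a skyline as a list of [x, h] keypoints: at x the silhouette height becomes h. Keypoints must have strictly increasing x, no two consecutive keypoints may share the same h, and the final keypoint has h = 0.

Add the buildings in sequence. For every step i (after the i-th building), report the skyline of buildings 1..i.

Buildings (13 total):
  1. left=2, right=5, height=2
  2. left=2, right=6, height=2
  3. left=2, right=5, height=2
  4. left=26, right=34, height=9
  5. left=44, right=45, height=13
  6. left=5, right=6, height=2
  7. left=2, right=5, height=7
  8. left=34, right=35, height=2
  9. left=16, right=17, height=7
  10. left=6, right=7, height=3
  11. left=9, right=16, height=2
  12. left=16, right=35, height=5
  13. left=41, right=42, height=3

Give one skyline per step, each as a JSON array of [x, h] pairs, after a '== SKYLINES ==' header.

== SKYLINES ==
[[2,2],[5,0]]
[[2,2],[6,0]]
[[2,2],[6,0]]
[[2,2],[6,0],[26,9],[34,0]]
[[2,2],[6,0],[26,9],[34,0],[44,13],[45,0]]
[[2,2],[6,0],[26,9],[34,0],[44,13],[45,0]]
[[2,7],[5,2],[6,0],[26,9],[34,0],[44,13],[45,0]]
[[2,7],[5,2],[6,0],[26,9],[34,2],[35,0],[44,13],[45,0]]
[[2,7],[5,2],[6,0],[16,7],[17,0],[26,9],[34,2],[35,0],[44,13],[45,0]]
[[2,7],[5,2],[6,3],[7,0],[16,7],[17,0],[26,9],[34,2],[35,0],[44,13],[45,0]]
[[2,7],[5,2],[6,3],[7,0],[9,2],[16,7],[17,0],[26,9],[34,2],[35,0],[44,13],[45,0]]
[[2,7],[5,2],[6,3],[7,0],[9,2],[16,7],[17,5],[26,9],[34,5],[35,0],[44,13],[45,0]]
[[2,7],[5,2],[6,3],[7,0],[9,2],[16,7],[17,5],[26,9],[34,5],[35,0],[41,3],[42,0],[44,13],[45,0]]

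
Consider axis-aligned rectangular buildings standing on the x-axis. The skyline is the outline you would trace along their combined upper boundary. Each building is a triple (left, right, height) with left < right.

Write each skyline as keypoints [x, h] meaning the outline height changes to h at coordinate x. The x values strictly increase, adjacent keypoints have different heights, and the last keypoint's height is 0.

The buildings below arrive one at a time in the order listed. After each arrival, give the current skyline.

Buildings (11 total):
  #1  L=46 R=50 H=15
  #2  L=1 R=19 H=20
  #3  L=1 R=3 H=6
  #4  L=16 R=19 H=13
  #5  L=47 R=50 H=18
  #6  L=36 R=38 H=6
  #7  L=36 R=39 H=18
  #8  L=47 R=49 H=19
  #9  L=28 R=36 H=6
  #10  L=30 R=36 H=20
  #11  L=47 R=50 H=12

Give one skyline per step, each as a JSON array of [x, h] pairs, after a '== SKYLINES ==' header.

== SKYLINES ==
[[46,15],[50,0]]
[[1,20],[19,0],[46,15],[50,0]]
[[1,20],[19,0],[46,15],[50,0]]
[[1,20],[19,0],[46,15],[50,0]]
[[1,20],[19,0],[46,15],[47,18],[50,0]]
[[1,20],[19,0],[36,6],[38,0],[46,15],[47,18],[50,0]]
[[1,20],[19,0],[36,18],[39,0],[46,15],[47,18],[50,0]]
[[1,20],[19,0],[36,18],[39,0],[46,15],[47,19],[49,18],[50,0]]
[[1,20],[19,0],[28,6],[36,18],[39,0],[46,15],[47,19],[49,18],[50,0]]
[[1,20],[19,0],[28,6],[30,20],[36,18],[39,0],[46,15],[47,19],[49,18],[50,0]]
[[1,20],[19,0],[28,6],[30,20],[36,18],[39,0],[46,15],[47,19],[49,18],[50,0]]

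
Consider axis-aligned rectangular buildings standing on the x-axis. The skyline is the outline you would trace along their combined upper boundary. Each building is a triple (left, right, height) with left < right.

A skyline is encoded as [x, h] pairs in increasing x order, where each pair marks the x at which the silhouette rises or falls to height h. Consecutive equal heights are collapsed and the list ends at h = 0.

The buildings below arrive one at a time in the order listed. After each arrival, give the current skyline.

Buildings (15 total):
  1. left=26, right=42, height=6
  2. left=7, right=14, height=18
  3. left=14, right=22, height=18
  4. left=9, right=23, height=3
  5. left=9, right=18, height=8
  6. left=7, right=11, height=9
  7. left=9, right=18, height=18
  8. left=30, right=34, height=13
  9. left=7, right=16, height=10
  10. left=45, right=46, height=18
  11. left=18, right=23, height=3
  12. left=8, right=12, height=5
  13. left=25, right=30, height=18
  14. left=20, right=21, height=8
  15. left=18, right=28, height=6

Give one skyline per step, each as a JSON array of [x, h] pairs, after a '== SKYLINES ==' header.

== SKYLINES ==
[[26,6],[42,0]]
[[7,18],[14,0],[26,6],[42,0]]
[[7,18],[22,0],[26,6],[42,0]]
[[7,18],[22,3],[23,0],[26,6],[42,0]]
[[7,18],[22,3],[23,0],[26,6],[42,0]]
[[7,18],[22,3],[23,0],[26,6],[42,0]]
[[7,18],[22,3],[23,0],[26,6],[42,0]]
[[7,18],[22,3],[23,0],[26,6],[30,13],[34,6],[42,0]]
[[7,18],[22,3],[23,0],[26,6],[30,13],[34,6],[42,0]]
[[7,18],[22,3],[23,0],[26,6],[30,13],[34,6],[42,0],[45,18],[46,0]]
[[7,18],[22,3],[23,0],[26,6],[30,13],[34,6],[42,0],[45,18],[46,0]]
[[7,18],[22,3],[23,0],[26,6],[30,13],[34,6],[42,0],[45,18],[46,0]]
[[7,18],[22,3],[23,0],[25,18],[30,13],[34,6],[42,0],[45,18],[46,0]]
[[7,18],[22,3],[23,0],[25,18],[30,13],[34,6],[42,0],[45,18],[46,0]]
[[7,18],[22,6],[25,18],[30,13],[34,6],[42,0],[45,18],[46,0]]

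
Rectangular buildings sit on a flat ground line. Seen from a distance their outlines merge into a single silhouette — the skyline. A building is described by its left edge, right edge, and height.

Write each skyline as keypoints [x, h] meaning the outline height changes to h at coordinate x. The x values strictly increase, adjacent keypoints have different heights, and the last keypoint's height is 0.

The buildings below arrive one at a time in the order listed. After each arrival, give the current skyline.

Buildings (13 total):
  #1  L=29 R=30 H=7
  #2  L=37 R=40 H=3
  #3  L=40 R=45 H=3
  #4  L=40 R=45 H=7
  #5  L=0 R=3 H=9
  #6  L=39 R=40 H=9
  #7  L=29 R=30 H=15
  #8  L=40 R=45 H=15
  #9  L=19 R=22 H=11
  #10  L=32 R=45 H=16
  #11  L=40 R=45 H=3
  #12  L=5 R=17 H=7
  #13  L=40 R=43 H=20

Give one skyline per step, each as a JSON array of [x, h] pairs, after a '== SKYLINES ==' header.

== SKYLINES ==
[[29,7],[30,0]]
[[29,7],[30,0],[37,3],[40,0]]
[[29,7],[30,0],[37,3],[45,0]]
[[29,7],[30,0],[37,3],[40,7],[45,0]]
[[0,9],[3,0],[29,7],[30,0],[37,3],[40,7],[45,0]]
[[0,9],[3,0],[29,7],[30,0],[37,3],[39,9],[40,7],[45,0]]
[[0,9],[3,0],[29,15],[30,0],[37,3],[39,9],[40,7],[45,0]]
[[0,9],[3,0],[29,15],[30,0],[37,3],[39,9],[40,15],[45,0]]
[[0,9],[3,0],[19,11],[22,0],[29,15],[30,0],[37,3],[39,9],[40,15],[45,0]]
[[0,9],[3,0],[19,11],[22,0],[29,15],[30,0],[32,16],[45,0]]
[[0,9],[3,0],[19,11],[22,0],[29,15],[30,0],[32,16],[45,0]]
[[0,9],[3,0],[5,7],[17,0],[19,11],[22,0],[29,15],[30,0],[32,16],[45,0]]
[[0,9],[3,0],[5,7],[17,0],[19,11],[22,0],[29,15],[30,0],[32,16],[40,20],[43,16],[45,0]]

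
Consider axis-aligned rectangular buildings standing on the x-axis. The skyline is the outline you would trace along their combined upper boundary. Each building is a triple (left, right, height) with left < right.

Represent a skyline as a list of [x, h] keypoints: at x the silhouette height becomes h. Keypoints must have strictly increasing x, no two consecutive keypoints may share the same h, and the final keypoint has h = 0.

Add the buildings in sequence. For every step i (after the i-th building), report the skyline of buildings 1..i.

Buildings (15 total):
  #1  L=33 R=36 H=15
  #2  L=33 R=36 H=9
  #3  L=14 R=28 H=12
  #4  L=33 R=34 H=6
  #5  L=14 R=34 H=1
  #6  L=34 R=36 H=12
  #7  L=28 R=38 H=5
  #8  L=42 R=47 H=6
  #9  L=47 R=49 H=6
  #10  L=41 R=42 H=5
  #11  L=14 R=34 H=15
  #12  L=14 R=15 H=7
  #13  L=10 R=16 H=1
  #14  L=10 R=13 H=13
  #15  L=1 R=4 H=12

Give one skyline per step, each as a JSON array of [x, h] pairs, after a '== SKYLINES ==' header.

== SKYLINES ==
[[33,15],[36,0]]
[[33,15],[36,0]]
[[14,12],[28,0],[33,15],[36,0]]
[[14,12],[28,0],[33,15],[36,0]]
[[14,12],[28,1],[33,15],[36,0]]
[[14,12],[28,1],[33,15],[36,0]]
[[14,12],[28,5],[33,15],[36,5],[38,0]]
[[14,12],[28,5],[33,15],[36,5],[38,0],[42,6],[47,0]]
[[14,12],[28,5],[33,15],[36,5],[38,0],[42,6],[49,0]]
[[14,12],[28,5],[33,15],[36,5],[38,0],[41,5],[42,6],[49,0]]
[[14,15],[36,5],[38,0],[41,5],[42,6],[49,0]]
[[14,15],[36,5],[38,0],[41,5],[42,6],[49,0]]
[[10,1],[14,15],[36,5],[38,0],[41,5],[42,6],[49,0]]
[[10,13],[13,1],[14,15],[36,5],[38,0],[41,5],[42,6],[49,0]]
[[1,12],[4,0],[10,13],[13,1],[14,15],[36,5],[38,0],[41,5],[42,6],[49,0]]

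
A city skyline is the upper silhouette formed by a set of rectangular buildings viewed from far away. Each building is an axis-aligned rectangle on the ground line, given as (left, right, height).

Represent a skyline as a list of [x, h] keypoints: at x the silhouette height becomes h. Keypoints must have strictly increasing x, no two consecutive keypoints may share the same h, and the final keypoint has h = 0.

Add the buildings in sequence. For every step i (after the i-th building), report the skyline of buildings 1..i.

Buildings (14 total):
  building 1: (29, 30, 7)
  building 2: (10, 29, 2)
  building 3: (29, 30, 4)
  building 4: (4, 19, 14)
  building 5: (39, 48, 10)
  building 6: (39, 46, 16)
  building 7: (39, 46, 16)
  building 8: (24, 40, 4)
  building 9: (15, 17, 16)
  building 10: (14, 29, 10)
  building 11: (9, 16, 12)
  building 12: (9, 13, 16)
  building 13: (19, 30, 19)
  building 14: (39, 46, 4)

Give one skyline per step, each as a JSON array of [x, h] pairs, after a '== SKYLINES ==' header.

== SKYLINES ==
[[29,7],[30,0]]
[[10,2],[29,7],[30,0]]
[[10,2],[29,7],[30,0]]
[[4,14],[19,2],[29,7],[30,0]]
[[4,14],[19,2],[29,7],[30,0],[39,10],[48,0]]
[[4,14],[19,2],[29,7],[30,0],[39,16],[46,10],[48,0]]
[[4,14],[19,2],[29,7],[30,0],[39,16],[46,10],[48,0]]
[[4,14],[19,2],[24,4],[29,7],[30,4],[39,16],[46,10],[48,0]]
[[4,14],[15,16],[17,14],[19,2],[24,4],[29,7],[30,4],[39,16],[46,10],[48,0]]
[[4,14],[15,16],[17,14],[19,10],[29,7],[30,4],[39,16],[46,10],[48,0]]
[[4,14],[15,16],[17,14],[19,10],[29,7],[30,4],[39,16],[46,10],[48,0]]
[[4,14],[9,16],[13,14],[15,16],[17,14],[19,10],[29,7],[30,4],[39,16],[46,10],[48,0]]
[[4,14],[9,16],[13,14],[15,16],[17,14],[19,19],[30,4],[39,16],[46,10],[48,0]]
[[4,14],[9,16],[13,14],[15,16],[17,14],[19,19],[30,4],[39,16],[46,10],[48,0]]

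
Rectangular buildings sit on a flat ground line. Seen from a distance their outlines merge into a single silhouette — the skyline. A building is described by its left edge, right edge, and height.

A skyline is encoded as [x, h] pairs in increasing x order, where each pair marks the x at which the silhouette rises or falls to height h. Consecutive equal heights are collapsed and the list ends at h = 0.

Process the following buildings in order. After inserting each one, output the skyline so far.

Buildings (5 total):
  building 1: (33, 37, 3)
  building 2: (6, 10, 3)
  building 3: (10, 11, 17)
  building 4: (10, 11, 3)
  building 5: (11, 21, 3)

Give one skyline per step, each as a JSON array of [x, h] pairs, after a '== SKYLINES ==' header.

== SKYLINES ==
[[33,3],[37,0]]
[[6,3],[10,0],[33,3],[37,0]]
[[6,3],[10,17],[11,0],[33,3],[37,0]]
[[6,3],[10,17],[11,0],[33,3],[37,0]]
[[6,3],[10,17],[11,3],[21,0],[33,3],[37,0]]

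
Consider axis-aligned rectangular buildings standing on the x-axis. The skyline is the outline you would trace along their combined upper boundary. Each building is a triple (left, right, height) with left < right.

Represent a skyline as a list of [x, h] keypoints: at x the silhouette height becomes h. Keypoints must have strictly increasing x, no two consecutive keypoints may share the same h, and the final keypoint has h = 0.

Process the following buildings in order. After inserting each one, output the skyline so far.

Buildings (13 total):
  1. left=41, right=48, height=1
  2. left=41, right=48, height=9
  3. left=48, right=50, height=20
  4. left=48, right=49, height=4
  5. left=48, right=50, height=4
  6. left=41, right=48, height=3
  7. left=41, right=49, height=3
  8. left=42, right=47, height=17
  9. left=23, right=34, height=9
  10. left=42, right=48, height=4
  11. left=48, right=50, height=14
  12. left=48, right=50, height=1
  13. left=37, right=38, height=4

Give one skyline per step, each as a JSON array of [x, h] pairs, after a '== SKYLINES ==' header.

== SKYLINES ==
[[41,1],[48,0]]
[[41,9],[48,0]]
[[41,9],[48,20],[50,0]]
[[41,9],[48,20],[50,0]]
[[41,9],[48,20],[50,0]]
[[41,9],[48,20],[50,0]]
[[41,9],[48,20],[50,0]]
[[41,9],[42,17],[47,9],[48,20],[50,0]]
[[23,9],[34,0],[41,9],[42,17],[47,9],[48,20],[50,0]]
[[23,9],[34,0],[41,9],[42,17],[47,9],[48,20],[50,0]]
[[23,9],[34,0],[41,9],[42,17],[47,9],[48,20],[50,0]]
[[23,9],[34,0],[41,9],[42,17],[47,9],[48,20],[50,0]]
[[23,9],[34,0],[37,4],[38,0],[41,9],[42,17],[47,9],[48,20],[50,0]]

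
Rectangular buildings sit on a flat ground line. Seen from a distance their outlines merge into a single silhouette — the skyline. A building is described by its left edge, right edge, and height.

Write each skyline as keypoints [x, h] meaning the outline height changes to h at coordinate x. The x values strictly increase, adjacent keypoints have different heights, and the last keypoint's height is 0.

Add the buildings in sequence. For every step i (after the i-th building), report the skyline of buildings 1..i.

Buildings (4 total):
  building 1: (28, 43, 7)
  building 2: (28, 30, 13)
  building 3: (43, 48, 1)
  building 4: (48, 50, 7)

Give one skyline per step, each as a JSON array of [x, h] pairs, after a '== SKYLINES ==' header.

== SKYLINES ==
[[28,7],[43,0]]
[[28,13],[30,7],[43,0]]
[[28,13],[30,7],[43,1],[48,0]]
[[28,13],[30,7],[43,1],[48,7],[50,0]]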